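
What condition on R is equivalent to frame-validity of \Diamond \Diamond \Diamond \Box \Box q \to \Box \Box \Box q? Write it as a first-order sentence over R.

This is a Sahlqvist (Geach-type) schema ◇^3□^2q → □^3◇^0q.
Minimal-valuation argument: fix x; take any y with xR^3y and any z with xR^3z. Set V(q) to the set of worlds R-reachable from y in exactly 2 steps. Then □^2q holds at y, so the antecedent holds at x; validity forces ◇^0q at z, giving a w with zR^0w and yR^2w.
First-order correspondent: \forall x \forall y \forall z ((x R^3 y \wedge x R^3 z) \to \exists w (y R^2 w \wedge z = w)).

\forall x \forall y \forall z ((x R^3 y \wedge x R^3 z) \to \exists w (y R^2 w \wedge z = w))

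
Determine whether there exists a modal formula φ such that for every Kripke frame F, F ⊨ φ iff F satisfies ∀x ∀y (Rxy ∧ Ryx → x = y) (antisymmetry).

If a class were modally definable it would be closed under surjective bounded morphisms (Goldblatt–Thomason).
The 4-cycle (worlds 0,1,2,3 with 0→1→2→3→0) is antisymmetric. Sending even-indexed worlds to s and odd-indexed worlds to t is a surjective bounded morphism onto the two-world frame with s↔t, which is not antisymmetric.
Hence antisymmetry is not modally definable.

No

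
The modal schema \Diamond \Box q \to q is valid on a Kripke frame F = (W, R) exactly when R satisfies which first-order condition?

Symmetry

This schema is equivalent to the B axiom q → □◇q.
Its frame correspondent is symmetry — \forall x \forall y (Rxy \to Ryx).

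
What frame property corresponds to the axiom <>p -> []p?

partial functionality: forall x forall y forall z (Rxy & Rxz -> y = z)

Suppose ◇p→□p is valid. Take Rxy, Rxz and set V(p)={y}. Then ◇p at x, so □p at x, so p at z, i.e. z=y.
The converse is a direct semantic check.
So the correspondent is partial functionality.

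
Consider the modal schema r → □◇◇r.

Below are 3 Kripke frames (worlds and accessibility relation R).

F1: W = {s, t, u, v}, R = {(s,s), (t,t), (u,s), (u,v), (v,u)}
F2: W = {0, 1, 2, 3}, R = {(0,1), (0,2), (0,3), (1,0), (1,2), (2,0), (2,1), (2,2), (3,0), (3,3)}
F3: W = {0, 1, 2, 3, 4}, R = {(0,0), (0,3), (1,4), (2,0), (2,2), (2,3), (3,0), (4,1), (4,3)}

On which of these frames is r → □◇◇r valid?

F2

Frame correspondent (Sahlqvist): ∀x ∀z (xRz → ∃w (x = w ∧ zR²w)) — i.e. a generalized confluence (Geach) condition.
F1: fails — uRs but no w with u=w and sR²w.
F2: condition met.
F3: fails — 1R4 but no w with 1=w and 4R²w.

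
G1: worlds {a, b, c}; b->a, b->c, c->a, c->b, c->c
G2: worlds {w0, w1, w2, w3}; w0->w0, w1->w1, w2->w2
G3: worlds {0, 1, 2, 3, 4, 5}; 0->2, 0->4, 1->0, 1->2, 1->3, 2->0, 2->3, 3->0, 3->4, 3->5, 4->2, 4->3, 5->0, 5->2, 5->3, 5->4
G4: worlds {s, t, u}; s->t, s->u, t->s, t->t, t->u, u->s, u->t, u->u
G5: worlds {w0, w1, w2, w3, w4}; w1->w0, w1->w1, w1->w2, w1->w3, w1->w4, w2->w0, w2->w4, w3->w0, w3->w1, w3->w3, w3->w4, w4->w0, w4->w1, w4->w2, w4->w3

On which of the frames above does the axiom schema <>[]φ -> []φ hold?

G2

This is the axiom for the Euclidean property; its first-order frame correspondent is forall x forall y forall z (Rxy & Rxz -> Ryz).
G1: fails — Rba and Rbc but not Rac.
G2: satisfies the condition.
G3: fails — R02 and R02 but not R22.
G4: fails — Rts and Rts but not Rss.
G5: fails — Rw1w2 and Rw1w2 but not Rw2w2.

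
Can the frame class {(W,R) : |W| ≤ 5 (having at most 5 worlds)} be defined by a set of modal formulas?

Modal frame validity is preserved under disjoint unions.
Any modal formula valid on each of 6 disjoint one-world frames is valid on their disjoint union (validity is preserved under disjoint unions). Each one-world frame has |W|=1≤5, but the union has |W|=6.
So the class is not modally definable.

No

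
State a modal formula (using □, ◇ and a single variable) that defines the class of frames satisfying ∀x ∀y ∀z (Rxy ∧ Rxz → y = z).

◇ψ → □ψ

This is partial functionality; the standard corresponding axiom is CD: ◇ψ → □ψ.
Suppose ◇ψ→□ψ is valid. Take Rxy, Rxz and set V(ψ)={y}. Then ◇ψ at x, so □ψ at x, so ψ at z, i.e. z=y.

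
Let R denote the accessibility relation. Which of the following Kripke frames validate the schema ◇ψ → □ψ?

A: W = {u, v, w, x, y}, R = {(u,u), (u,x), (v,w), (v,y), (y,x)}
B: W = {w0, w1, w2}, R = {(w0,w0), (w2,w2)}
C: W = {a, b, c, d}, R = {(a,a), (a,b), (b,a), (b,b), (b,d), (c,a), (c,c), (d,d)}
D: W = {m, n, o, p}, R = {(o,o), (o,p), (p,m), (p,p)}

The schema corresponds to partial functionality: ∀x ∀y ∀z (Rxy ∧ Rxz → y = z).
A: fails — u sees both u and x.
B: ✓.
C: fails — a sees both a and b.
D: fails — o sees both o and p.

B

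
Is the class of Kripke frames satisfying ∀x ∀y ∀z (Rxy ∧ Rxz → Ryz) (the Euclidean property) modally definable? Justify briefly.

Yes, by ◇q → □◇q

The condition is the Euclidean property. A defining modal formula is ◇q → □◇q.
Suppose ◇q→□◇q is valid. Take Rxy, Rxz and set V(q)={y}. Then ◇q at x, so □◇q at x, so ◇q at z, so some w with Rzw has q; w=y, i.e. Rzy. By symmetry of the argument, Ryz.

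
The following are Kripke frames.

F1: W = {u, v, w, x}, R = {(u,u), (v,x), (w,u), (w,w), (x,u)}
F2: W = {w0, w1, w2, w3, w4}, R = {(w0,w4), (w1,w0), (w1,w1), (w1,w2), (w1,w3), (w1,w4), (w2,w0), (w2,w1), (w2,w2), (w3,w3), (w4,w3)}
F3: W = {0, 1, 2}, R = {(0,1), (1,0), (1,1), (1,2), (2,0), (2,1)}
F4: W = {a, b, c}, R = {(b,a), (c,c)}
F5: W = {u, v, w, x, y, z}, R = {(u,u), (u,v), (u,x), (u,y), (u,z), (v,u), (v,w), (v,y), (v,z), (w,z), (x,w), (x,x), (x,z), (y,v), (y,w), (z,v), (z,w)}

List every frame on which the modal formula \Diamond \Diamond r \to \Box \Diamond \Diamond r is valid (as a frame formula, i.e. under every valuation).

F3, F4

Frame correspondent (Sahlqvist): \forall x \forall y \forall z ((x R^2 y \wedge xRz) \to \exists w (y = w \wedge z R^2 w)) — i.e. a generalized confluence (Geach) condition.
F1: fails — wR²w, wRu but no t with w=t and uR²t.
F2: fails — w1R²w0, w1Rw0 but no w with w0=w and w0R²w.
F3: holds.
F4: holds.
F5: fails — uR²u, uRx but no t with u=t and xR²t.
Valid on: F3, F4.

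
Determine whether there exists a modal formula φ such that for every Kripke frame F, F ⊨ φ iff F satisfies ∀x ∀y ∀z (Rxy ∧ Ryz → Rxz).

Definable; □q → □□q defines it

This is a Sahlqvist condition; the 4 axiom □q → □□q defines it.
Suppose □q→□□q is valid. Take Rxy, Ryz and set V(q)={w : Rxw}. Then □q at x, so □□q at x, so □q at y, so q at z, i.e. Rxz.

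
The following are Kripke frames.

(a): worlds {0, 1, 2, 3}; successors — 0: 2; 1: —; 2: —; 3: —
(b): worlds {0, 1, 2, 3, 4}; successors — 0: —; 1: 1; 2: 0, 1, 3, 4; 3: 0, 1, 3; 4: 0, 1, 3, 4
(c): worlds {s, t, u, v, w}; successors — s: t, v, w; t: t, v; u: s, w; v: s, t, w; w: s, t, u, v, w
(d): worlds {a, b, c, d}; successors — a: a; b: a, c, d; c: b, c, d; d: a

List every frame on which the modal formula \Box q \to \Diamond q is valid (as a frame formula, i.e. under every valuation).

Frame correspondent (Sahlqvist): \forall x \exists y Rxy — i.e. seriality.
(a): fails — world 1 has no successor.
(b): fails — world 0 has no successor.
(c): holds.
(d): holds.
Valid on: (c), (d).

(c), (d)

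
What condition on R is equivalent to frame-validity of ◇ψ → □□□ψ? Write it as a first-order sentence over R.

∀x ∀y ∀z ((xRy ∧ xR³z) → ∃w (y = w ∧ z = w))

This is a Sahlqvist (Geach-type) schema ◇^1□^0ψ → □^3◇^0ψ.
Minimal-valuation argument: fix x; take any y with xR^1y and any z with xR^3z. Set V(ψ) to the set of worlds R-reachable from y in exactly 0 steps. Then □^0ψ holds at y, so the antecedent holds at x; validity forces ◇^0ψ at z, giving a w with zR^0w and yR^0w.
First-order correspondent: ∀x ∀y ∀z ((xRy ∧ xR³z) → ∃w (y = w ∧ z = w)).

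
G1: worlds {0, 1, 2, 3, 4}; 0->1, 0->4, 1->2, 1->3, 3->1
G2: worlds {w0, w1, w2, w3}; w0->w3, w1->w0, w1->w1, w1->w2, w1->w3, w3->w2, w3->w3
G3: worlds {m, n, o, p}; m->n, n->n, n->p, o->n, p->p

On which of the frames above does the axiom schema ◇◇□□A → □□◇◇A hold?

G3

This is the axiom for a generalized confluence (Geach) condition; its first-order frame correspondent is ∀x ∀y ∀z ((xR²y ∧ xR²z) → ∃w (yR²w ∧ zR²w)).
G1: fails — 0R²2, 0R²2 but no w with 2R²w and 2R²w.
G2: fails — w0R²w2, w0R²w2 but no w with w2R²w and w2R²w.
G3: holds.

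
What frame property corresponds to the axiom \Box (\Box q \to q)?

Suppose □(□q→q) is valid. Take Rxy and set V(q)={w : Ryw}. Then at y, □q holds; since □(□q→q) at x, □q→q at y, so q at y, i.e. Ryy.

shift-reflexivity: \forall x \forall y (Rxy \to Ryy)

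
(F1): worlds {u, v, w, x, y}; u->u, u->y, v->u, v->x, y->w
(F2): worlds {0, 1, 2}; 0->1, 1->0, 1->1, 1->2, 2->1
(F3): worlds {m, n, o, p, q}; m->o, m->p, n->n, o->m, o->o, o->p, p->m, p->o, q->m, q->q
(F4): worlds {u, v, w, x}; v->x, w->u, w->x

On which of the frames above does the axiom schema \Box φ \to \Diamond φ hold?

(F2), (F3)

The schema corresponds to seriality: \forall x \exists y Rxy.
(F1): fails — world w has no successor.
(F2): satisfies the condition.
(F3): satisfies the condition.
(F4): fails — world u has no successor.
Valid on: (F2), (F3).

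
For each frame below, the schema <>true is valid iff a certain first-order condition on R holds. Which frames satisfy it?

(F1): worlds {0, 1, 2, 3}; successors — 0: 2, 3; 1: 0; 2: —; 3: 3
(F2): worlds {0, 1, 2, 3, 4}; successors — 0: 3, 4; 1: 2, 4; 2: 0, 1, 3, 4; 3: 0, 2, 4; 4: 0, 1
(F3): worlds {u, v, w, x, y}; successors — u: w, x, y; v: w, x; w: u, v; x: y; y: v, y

The schema corresponds to seriality: forall x exists y Rxy.
(F1): fails — world 2 has no successor.
(F2): holds.
(F3): holds.

(F2), (F3)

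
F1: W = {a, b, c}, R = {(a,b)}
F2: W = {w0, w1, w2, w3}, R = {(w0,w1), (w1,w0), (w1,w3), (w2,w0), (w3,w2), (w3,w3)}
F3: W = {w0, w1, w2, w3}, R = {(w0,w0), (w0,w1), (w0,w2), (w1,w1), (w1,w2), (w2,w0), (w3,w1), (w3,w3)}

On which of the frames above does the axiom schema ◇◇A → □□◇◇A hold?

F1

This is the axiom for a generalized confluence (Geach) condition; its first-order frame correspondent is ∀x ∀y ∀z ((xR²y ∧ xR²z) → ∃w (y = w ∧ zR²w)).
F1: condition met.
F2: fails — w1R²w1, w1R²w3 but no w with w1=w and w3R²w.
F3: fails — w3R²w3, w3R²w1 but no w with w3=w and w1R²w.
Valid on: F1.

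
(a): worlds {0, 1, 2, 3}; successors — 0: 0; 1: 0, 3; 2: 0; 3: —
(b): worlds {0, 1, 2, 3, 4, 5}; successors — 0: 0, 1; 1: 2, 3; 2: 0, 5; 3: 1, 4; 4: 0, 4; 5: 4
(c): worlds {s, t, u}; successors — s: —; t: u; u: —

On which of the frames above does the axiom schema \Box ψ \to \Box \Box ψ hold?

The schema corresponds to transitivity: \forall x \forall y \forall z (Rxy \wedge Ryz \to Rxz).
(a): satisfies the condition.
(b): fails — R34 and R40 but not R30.
(c): satisfies the condition.
Valid on: (a), (c).

(a), (c)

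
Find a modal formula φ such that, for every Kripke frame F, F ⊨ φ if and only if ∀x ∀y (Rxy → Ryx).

r → □◇r

This is symmetry; the standard corresponding axiom is B: r → □◇r.
Suppose r→□◇r is valid. Take Rxy and set V(r)={x}. Then r at x, so □◇r at x, so ◇r at y, so some z with Ryz has r; z=x, i.e. Ryx.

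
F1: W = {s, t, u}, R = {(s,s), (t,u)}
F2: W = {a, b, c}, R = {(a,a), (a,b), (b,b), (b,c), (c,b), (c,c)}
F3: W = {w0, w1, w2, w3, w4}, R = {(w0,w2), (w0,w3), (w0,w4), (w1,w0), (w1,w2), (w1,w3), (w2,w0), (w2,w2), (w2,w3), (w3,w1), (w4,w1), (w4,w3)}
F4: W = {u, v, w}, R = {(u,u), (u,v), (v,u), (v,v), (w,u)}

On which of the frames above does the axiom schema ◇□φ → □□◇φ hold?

F1, F2, F4

This is the axiom for a generalized confluence (Geach) condition; its first-order frame correspondent is ∀x ∀y ∀z ((xRy ∧ xR²z) → ∃w (yRw ∧ zRw)).
F1: satisfies the condition.
F2: satisfies the condition.
F3: fails — w0Rw2, w0R²w3 but no w with w2Rw and w3Rw.
F4: satisfies the condition.
Valid on: F1, F2, F4.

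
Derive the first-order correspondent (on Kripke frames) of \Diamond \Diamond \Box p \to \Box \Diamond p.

\forall x \forall y \forall z ((x R^2 y \wedge xRz) \to \exists w (yRw \wedge zRw))

This is a Sahlqvist (Geach-type) schema ◇^2□^1p → □^1◇^1p.
Minimal-valuation argument: fix x; take any y with xR^2y and any z with xR^1z. Set V(p) to the set of worlds R-reachable from y in exactly 1 step. Then □^1p holds at y, so the antecedent holds at x; validity forces ◇^1p at z, giving a w with zR^1w and yR^1w.
First-order correspondent: \forall x \forall y \forall z ((x R^2 y \wedge xRz) \to \exists w (yRw \wedge zRw)).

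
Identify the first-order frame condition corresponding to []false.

□⊥ is valid iff no world has any successor (otherwise □⊥ fails at any world with one).

emptiness of R: forall x forall y ~Rxy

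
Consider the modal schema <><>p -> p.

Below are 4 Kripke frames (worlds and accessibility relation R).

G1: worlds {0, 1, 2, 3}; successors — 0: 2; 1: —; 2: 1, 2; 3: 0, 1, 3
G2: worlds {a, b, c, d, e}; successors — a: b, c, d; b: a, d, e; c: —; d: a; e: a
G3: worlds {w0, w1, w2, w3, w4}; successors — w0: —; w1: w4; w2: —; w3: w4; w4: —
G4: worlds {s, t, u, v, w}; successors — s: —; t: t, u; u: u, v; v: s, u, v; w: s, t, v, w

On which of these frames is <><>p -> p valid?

G3

This is the axiom for a generalized confluence (Geach) condition; its first-order frame correspondent is forall x forall y (x R^2 y -> exists w (y = w & x = w)).
G1: fails — 0R²1 but 1 ≠ 0.
G2: fails — aR²d but d ≠ a.
G3: condition met.
G4: fails — tR²u but u ≠ t.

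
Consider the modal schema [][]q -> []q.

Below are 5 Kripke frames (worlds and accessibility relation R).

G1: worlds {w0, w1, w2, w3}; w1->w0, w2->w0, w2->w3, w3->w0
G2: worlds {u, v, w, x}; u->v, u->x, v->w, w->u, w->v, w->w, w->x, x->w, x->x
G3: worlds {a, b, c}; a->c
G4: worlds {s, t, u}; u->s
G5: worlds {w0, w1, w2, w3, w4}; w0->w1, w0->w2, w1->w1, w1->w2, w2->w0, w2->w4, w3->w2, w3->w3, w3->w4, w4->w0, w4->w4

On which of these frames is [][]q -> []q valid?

This is the axiom for density; its first-order frame correspondent is forall x forall y (Rxy -> exists z (Rxz & Rzy)).
G1: fails — Rw3w0 but no z with Rw3z and Rzw0.
G2: fails — Ruv but no z with Ruz and Rzv.
G3: fails — Rac but no z with Raz and Rzc.
G4: fails — Rus but no z with Ruz and Rzs.
G5: condition met.
Valid on: G5.

G5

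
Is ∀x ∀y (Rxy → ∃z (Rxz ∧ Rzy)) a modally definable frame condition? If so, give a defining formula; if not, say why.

Yes, by □□p → □p

This is a Sahlqvist condition; the C4 axiom □□p → □p defines it.
Suppose □□p→□p is valid. Take Rxy and set V(p)={w : xR²w}. Then □□p at x, so □p at x, so p at y, i.e. ∃z(Rxz∧Rzy).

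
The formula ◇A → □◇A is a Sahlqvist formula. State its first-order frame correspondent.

the Euclidean property: ∀x ∀y ∀z (Rxy ∧ Rxz → Ryz)

This schema is the 5 axiom.
It corresponds to the Euclidean property: ∀x ∀y ∀z (Rxy ∧ Rxz → Ryz).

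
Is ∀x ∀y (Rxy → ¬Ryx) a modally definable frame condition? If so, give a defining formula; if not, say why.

No

Any modally definable frame class is closed under surjective bounded morphisms.
The 4-cycle (worlds 0,1,2,3 with 0→1→2→3→0) is asymmetric. Mapping every world to a single reflexive point • is a surjective bounded morphism, and the reflexive point is not asymmetric (R•• but asymmetry requires ¬R••).
So the class is not modally definable.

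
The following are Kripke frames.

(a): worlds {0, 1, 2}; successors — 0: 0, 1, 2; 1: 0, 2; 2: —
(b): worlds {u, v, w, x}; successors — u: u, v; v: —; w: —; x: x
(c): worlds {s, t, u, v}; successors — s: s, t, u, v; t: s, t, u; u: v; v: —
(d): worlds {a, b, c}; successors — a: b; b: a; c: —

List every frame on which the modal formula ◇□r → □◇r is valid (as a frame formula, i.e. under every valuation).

Frame correspondent (Sahlqvist): ∀x ∀y ∀z (Rxy ∧ Rxz → ∃w (Ryw ∧ Rzw)) — i.e. convergence.
(a): fails — R00 and R02 but 0 and 2 have no common successor.
(b): fails — Ruv and Ruv but v and v have no common successor.
(c): fails — Rsv and Rsv but v and v have no common successor.
(d): condition met.

(d)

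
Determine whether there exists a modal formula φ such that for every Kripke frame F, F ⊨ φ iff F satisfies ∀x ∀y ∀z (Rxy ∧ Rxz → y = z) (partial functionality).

Definable; ◇r → □r defines it

Yes: it is partial functionality, defined by the CD schema ◇r → □r.
Suppose ◇r→□r is valid. Take Rxy, Rxz and set V(r)={y}. Then ◇r at x, so □r at x, so r at z, i.e. z=y.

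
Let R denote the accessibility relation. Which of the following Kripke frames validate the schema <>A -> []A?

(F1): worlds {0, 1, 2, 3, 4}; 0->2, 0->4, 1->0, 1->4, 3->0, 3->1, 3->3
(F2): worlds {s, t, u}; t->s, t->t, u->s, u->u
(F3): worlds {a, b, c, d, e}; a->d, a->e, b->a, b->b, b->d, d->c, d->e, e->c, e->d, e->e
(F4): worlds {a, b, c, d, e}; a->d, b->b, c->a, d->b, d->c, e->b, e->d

This is the axiom for partial functionality; its first-order frame correspondent is forall x forall y forall z (Rxy & Rxz -> y = z).
(F1): fails — 0 sees both 2 and 4.
(F2): fails — t sees both s and t.
(F3): fails — a sees both d and e.
(F4): fails — d sees both b and c.

none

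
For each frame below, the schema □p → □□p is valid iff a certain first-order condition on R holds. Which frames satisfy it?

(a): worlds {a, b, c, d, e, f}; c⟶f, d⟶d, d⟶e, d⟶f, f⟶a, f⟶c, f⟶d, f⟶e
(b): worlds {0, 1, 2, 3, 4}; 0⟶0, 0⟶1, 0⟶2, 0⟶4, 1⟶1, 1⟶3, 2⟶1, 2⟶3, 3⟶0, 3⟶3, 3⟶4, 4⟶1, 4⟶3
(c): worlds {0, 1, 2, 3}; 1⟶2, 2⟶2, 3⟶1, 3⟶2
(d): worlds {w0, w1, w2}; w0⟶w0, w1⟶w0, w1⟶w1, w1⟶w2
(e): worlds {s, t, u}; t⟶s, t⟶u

(c), (d), (e)

The schema corresponds to transitivity: ∀x ∀y ∀z (Rxy ∧ Ryz → Rxz).
(a): fails — Rcf and Rfc but not Rcc.
(b): fails — R34 and R41 but not R31.
(c): holds.
(d): holds.
(e): holds.
Valid on: (c), (d), (e).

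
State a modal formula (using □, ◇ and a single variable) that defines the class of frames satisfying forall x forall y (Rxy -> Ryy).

A defining formula is □(□p → p) (the T□ axiom).

□(□p → p)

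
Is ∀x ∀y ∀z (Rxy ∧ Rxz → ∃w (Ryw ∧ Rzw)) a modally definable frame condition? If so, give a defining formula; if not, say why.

Yes, by ◇□r → □◇r

Yes: it is convergence, defined by the .2 schema ◇□r → □◇r.
Suppose ◇□r→□◇r is valid. Take Rxy, Rxz and set V(r)={w : Ryw}. Then □r at y so ◇□r at x, so □◇r at x, so ◇r at z, giving w with Rzw and Ryw.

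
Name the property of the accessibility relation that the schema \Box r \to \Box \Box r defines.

transitivity

Suppose □r→□□r is valid. Take Rxy, Ryz and set V(r)={w : Rxw}. Then □r at x, so □□r at x, so □r at y, so r at z, i.e. Rxz.
Conversely, on a frame with transitivity the schema holds at every world under every valuation.
So the correspondent is transitivity.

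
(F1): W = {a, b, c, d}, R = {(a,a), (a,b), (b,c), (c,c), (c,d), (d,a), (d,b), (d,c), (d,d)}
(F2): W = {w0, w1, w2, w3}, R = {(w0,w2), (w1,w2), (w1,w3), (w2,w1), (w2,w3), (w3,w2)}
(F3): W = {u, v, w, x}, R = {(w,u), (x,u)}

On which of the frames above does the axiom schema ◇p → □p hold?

(F3)

This is the axiom for partial functionality; its first-order frame correspondent is ∀x ∀y ∀z (Rxy ∧ Rxz → y = z).
(F1): fails — a sees both a and b.
(F2): fails — w1 sees both w2 and w3.
(F3): satisfies the condition.
Valid on: (F3).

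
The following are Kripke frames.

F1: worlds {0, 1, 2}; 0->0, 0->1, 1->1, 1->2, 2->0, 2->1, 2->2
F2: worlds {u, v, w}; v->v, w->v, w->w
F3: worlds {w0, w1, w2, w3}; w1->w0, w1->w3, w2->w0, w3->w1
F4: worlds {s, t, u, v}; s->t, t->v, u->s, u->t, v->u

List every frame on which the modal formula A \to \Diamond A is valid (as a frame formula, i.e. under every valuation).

F1

This is the axiom for a generalized confluence (Geach) condition; its first-order frame correspondent is \forall x \exists w (x = w \wedge xRw).
F1: condition met.
F2: fails — at u but no t with u=t and uRt.
F3: fails — at w0 but no w with w0=w and w0Rw.
F4: fails — at s but no w with s=w and sRw.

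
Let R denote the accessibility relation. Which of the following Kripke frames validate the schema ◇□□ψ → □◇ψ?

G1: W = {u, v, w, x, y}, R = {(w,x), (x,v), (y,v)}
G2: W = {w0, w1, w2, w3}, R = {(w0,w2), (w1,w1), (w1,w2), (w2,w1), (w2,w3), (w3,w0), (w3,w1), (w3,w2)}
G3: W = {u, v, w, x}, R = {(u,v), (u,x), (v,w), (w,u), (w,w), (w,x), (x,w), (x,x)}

G3

The schema corresponds to a generalized confluence (Geach) condition: ∀x ∀y ∀z ((xRy ∧ xRz) → ∃w (yR²w ∧ zRw)).
G1: fails — wRx, wRx but no t with xR²t and xRt.
G2: fails — w3Rw0, w3Rw0 but no w with w0R²w and w0Rw.
G3: satisfies the condition.
Valid on: G3.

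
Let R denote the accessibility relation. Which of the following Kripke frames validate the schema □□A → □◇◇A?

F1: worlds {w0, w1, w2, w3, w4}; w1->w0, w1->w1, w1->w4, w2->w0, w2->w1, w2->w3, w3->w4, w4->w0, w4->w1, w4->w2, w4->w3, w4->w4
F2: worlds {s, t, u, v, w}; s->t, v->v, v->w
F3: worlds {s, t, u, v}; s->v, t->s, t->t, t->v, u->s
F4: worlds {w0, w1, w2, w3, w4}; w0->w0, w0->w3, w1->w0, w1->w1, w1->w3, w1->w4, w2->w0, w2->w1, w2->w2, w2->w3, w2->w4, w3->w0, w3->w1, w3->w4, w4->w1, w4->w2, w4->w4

The schema corresponds to a generalized confluence (Geach) condition: ∀x ∀z (xRz → ∃w (xR²w ∧ zR²w)).
F1: fails — w1Rw0 but no w with w1R²w and w0R²w.
F2: fails — sRt but no w* with sR²w* and tR²w*.
F3: fails — sRv but no w with sR²w and vR²w.
F4: condition met.

F4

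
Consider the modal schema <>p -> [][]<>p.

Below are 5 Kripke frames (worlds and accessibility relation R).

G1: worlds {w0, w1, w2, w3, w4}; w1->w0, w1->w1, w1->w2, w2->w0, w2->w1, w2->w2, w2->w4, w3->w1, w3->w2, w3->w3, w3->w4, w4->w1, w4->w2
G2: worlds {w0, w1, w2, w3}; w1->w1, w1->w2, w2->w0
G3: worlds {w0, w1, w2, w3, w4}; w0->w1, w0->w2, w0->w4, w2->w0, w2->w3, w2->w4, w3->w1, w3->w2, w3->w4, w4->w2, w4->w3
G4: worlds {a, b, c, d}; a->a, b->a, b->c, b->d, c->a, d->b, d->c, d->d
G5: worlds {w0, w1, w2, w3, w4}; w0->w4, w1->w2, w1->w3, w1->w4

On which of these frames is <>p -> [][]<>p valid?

G5

This is the axiom for a generalized confluence (Geach) condition; its first-order frame correspondent is forall x forall y forall z ((xRy & x R^2 z) -> exists w (y = w & zRw)).
G1: fails — w1Rw0, w1R²w0 but no w with w0=w and w0Rw.
G2: fails — w1Rw1, w1R²w0 but no w with w1=w and w0Rw.
G3: fails — w0Rw1, w0R²w2 but no w with w1=w and w2Rw.
G4: fails — bRa, bR²d but no w with a=w and dRw.
G5: condition met.
Valid on: G5.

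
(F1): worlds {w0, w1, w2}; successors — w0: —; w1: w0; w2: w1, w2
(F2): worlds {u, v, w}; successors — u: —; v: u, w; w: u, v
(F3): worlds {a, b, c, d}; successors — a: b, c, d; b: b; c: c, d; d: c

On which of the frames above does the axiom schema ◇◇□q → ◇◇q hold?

(F3)

This is the axiom for a generalized confluence (Geach) condition; its first-order frame correspondent is ∀x ∀y (xR²y → ∃w (yRw ∧ xR²w)).
(F1): fails — w2R²w0 but no w with w0Rw and w2R²w.
(F2): fails — vR²u but no t with uRt and vR²t.
(F3): holds.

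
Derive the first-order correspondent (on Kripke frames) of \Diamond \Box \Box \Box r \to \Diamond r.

\forall x \forall y (xRy \to \exists w (y R^3 w \wedge xRw))

This is a Sahlqvist (Geach-type) schema ◇^1□^3r → □^0◇^1r.
Minimal-valuation argument: fix x; take any y with xR^1y and any z with xR^0z. Set V(r) to the set of worlds R-reachable from y in exactly 3 steps. Then □^3r holds at y, so the antecedent holds at x; validity forces ◇^1r at z, giving a w with zR^1w and yR^3w.
First-order correspondent: \forall x \forall y (xRy \to \exists w (y R^3 w \wedge xRw)).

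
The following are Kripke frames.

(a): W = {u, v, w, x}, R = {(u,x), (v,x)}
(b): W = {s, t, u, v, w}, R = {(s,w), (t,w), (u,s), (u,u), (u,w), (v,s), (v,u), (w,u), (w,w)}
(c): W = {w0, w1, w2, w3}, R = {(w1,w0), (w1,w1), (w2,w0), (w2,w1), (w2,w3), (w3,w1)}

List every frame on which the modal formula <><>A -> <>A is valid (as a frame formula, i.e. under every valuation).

This is the axiom for transitivity; its first-order frame correspondent is forall x forall y forall z (Rxy & Ryz -> Rxz).
(a): satisfies the condition.
(b): fails — Rwu and Rus but not Rws.
(c): fails — Rw3w1 and Rw1w0 but not Rw3w0.

(a)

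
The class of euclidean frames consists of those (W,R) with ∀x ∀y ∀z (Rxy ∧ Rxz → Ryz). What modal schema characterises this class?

A defining formula is ◇p → □◇p (the 5 axiom).
Suppose ◇p→□◇p is valid. Take Rxy, Rxz and set V(p)={y}. Then ◇p at x, so □◇p at x, so ◇p at z, so some w with Rzw has p; w=y, i.e. Rzy. By symmetry of the argument, Ryz.

◇p → □◇p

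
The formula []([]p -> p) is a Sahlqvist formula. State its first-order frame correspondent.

Suppose □(□p→p) is valid. Take Rxy and set V(p)={w : Ryw}. Then at y, □p holds; since □(□p→p) at x, □p→p at y, so p at y, i.e. Ryy.

shift-reflexivity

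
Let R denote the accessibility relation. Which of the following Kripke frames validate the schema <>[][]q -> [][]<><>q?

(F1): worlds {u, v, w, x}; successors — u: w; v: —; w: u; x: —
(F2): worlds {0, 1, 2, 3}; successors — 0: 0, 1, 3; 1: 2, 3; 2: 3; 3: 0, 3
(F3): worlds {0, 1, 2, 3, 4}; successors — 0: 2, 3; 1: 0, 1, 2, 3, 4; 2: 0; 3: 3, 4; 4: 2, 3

(F2), (F3)

This is the axiom for a generalized confluence (Geach) condition; its first-order frame correspondent is forall x forall y forall z ((xRy & x R^2 z) -> exists w (y R^2 w & z R^2 w)).
(F1): fails — uRw, uR²u but no t with wR²t and uR²t.
(F2): ✓.
(F3): ✓.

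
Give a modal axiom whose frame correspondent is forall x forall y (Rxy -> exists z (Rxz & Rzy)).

This is density; the standard corresponding axiom is C4: □□ψ → □ψ.
Suppose □□ψ→□ψ is valid. Take Rxy and set V(ψ)={w : xR²w}. Then □□ψ at x, so □ψ at x, so ψ at y, i.e. ∃z(Rxz∧Rzy).

□□ψ → □ψ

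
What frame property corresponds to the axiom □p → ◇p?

seriality

Suppose □p→◇p is valid. At any x set V(p)=W. Then □p at x, so ◇p at x, so x has a successor.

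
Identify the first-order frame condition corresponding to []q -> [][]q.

Suppose □q→□□q is valid. Take Rxy, Ryz and set V(q)={w : Rxw}. Then □q at x, so □□q at x, so □q at y, so q at z, i.e. Rxz.

transitivity: forall x forall y forall z (Rxy & Ryz -> Rxz)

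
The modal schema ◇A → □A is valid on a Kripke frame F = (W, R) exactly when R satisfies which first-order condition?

partial functionality: ∀x ∀y ∀z (Rxy ∧ Rxz → y = z)

Suppose ◇A→□A is valid. Take Rxy, Rxz and set V(A)={y}. Then ◇A at x, so □A at x, so A at z, i.e. z=y.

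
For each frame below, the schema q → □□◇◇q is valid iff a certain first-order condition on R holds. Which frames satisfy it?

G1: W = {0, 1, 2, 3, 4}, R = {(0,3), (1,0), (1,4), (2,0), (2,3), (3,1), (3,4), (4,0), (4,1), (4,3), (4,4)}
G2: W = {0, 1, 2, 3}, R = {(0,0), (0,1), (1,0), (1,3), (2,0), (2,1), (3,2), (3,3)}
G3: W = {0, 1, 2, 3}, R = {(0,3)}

Frame correspondent (Sahlqvist): ∀x ∀z (xR²z → ∃w (x = w ∧ zR²w)) — i.e. a generalized confluence (Geach) condition.
G1: fails — 2R²1 but no w with 2=w and 1R²w.
G2: fails — 2R²0 but no w with 2=w and 0R²w.
G3: ✓.

G3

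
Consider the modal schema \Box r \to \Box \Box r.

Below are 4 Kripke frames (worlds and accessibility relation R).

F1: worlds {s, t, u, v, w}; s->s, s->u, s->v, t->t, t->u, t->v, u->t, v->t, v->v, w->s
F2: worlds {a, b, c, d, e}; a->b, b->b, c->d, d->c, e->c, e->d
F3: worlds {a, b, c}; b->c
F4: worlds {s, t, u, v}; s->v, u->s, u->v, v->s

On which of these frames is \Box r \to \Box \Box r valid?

F3

This is the axiom for transitivity; its first-order frame correspondent is \forall x \forall y \forall z (Rxy \wedge Ryz \to Rxz).
F1: fails — Rut and Rtv but not Ruv.
F2: fails — Rcd and Rdc but not Rcc.
F3: condition met.
F4: fails — Rsv and Rvs but not Rss.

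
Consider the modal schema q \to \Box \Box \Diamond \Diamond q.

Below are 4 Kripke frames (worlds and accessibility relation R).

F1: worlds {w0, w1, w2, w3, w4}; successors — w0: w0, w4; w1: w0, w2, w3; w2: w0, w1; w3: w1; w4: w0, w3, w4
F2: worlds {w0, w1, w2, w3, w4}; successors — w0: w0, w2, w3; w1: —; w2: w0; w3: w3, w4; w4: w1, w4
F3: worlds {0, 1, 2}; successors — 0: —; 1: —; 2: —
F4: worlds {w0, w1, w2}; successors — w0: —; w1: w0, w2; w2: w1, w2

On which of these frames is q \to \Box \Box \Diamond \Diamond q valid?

F3

This is the axiom for a generalized confluence (Geach) condition; its first-order frame correspondent is \forall x \forall z (x R^2 z \to \exists w (x = w \wedge z R^2 w)).
F1: fails — w1R²w0 but no w with w1=w and w0R²w.
F2: fails — w0R²w3 but no w with w0=w and w3R²w.
F3: holds.
F4: fails — w2R²w0 but no w with w2=w and w0R²w.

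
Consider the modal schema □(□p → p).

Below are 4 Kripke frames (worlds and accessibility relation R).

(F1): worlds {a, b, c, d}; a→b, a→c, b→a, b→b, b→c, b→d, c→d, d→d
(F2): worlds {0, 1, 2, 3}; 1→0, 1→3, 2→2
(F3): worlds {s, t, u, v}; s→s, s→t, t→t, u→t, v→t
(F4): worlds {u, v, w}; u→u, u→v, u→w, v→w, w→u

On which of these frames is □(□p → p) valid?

(F3)

This is the axiom for shift-reflexivity; its first-order frame correspondent is ∀x ∀y (Rxy → Ryy).
(F1): fails — Rbc but not Rcc.
(F2): fails — R10 but not R00.
(F3): condition met.
(F4): fails — Ruv but not Rvv.
Valid on: (F3).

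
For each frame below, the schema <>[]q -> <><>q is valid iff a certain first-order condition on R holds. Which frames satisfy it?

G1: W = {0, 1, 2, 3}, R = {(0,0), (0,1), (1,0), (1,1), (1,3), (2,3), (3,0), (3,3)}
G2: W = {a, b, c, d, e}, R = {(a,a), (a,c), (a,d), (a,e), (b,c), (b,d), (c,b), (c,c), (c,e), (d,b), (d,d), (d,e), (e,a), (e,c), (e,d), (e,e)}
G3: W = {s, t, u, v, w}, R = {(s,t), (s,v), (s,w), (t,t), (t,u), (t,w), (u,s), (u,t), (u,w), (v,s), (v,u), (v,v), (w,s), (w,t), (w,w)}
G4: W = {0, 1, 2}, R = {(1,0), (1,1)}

G1, G2, G3

Frame correspondent (Sahlqvist): forall x forall y (xRy -> exists w (yRw & x R^2 w)) — i.e. a generalized confluence (Geach) condition.
G1: condition met.
G2: condition met.
G3: condition met.
G4: fails — 1R0 but no w with 0Rw and 1R²w.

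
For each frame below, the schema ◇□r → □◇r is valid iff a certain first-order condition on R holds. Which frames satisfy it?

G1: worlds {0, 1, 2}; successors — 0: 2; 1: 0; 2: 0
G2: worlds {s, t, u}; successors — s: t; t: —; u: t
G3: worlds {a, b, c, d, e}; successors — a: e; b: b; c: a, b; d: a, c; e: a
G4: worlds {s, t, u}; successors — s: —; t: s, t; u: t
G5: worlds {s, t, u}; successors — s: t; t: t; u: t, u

This is the axiom for convergence; its first-order frame correspondent is ∀x ∀y ∀z (Rxy ∧ Rxz → ∃w (Ryw ∧ Rzw)).
G1: ✓.
G2: fails — Rst and Rst but t and t have no common successor.
G3: fails — Rcb and Rca but b and a have no common successor.
G4: fails — Rtt and Rts but t and s have no common successor.
G5: ✓.
Valid on: G1, G5.

G1, G5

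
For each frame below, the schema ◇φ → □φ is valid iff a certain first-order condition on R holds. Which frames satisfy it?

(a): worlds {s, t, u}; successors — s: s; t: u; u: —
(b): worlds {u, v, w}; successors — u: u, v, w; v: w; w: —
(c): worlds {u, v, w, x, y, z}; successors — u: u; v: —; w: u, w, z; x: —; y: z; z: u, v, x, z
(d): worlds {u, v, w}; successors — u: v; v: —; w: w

(a), (d)

Frame correspondent (Sahlqvist): ∀x ∀y ∀z (Rxy ∧ Rxz → y = z) — i.e. partial functionality.
(a): satisfies the condition.
(b): fails — u sees both u and v.
(c): fails — w sees both u and w.
(d): satisfies the condition.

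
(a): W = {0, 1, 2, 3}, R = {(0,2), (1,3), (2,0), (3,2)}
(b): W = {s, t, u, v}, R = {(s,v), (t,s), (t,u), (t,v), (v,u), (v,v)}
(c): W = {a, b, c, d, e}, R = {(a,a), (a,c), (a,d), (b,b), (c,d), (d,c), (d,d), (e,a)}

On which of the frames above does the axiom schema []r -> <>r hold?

(a), (c)

Frame correspondent (Sahlqvist): forall x exists y Rxy — i.e. seriality.
(a): satisfies the condition.
(b): fails — world u has no successor.
(c): satisfies the condition.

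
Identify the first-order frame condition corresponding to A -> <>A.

Replacing A by ¬A and contraposing gives the equivalent schema □A → A.
Suppose □A→A is valid. At any x set V(A)={w : Rxw}. Then □A holds at x, so A holds at x, i.e. Rxx.
Conversely, any frame satisfying forall x Rxx validates the schema.
Frame condition: forall x Rxx.

reflexivity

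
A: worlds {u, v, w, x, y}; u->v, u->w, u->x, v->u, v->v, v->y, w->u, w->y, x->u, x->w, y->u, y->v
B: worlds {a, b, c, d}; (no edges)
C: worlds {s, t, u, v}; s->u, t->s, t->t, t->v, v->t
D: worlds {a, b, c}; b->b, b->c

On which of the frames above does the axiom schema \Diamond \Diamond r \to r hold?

B

This is the axiom for a generalized confluence (Geach) condition; its first-order frame correspondent is \forall x \forall y (x R^2 y \to \exists w (y = w \wedge x = w)).
A: fails — uR²v but v ≠ u.
B: ✓.
C: fails — tR²s but s ≠ t.
D: fails — bR²c but c ≠ b.
Valid on: B.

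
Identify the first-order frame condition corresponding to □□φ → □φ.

Suppose □□φ→□φ is valid. Take Rxy and set V(φ)={w : xR²w}. Then □□φ at x, so □φ at x, so φ at y, i.e. ∃z(Rxz∧Rzy).
Conversely, on a frame with density the schema holds at every world under every valuation.
So the correspondent is density.

density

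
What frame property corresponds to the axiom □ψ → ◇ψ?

Suppose □ψ→◇ψ is valid. At any x set V(ψ)=W. Then □ψ at x, so ◇ψ at x, so x has a successor.

seriality: ∀x ∃y Rxy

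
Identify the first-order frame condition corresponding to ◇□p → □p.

The Euclidean property

This is a form of the 5 axiom.
Its frame correspondent is the Euclidean property — ∀x ∀y ∀z (Rxy ∧ Rxz → Ryz).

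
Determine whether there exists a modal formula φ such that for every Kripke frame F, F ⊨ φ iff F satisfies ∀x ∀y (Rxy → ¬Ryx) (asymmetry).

If a class were modally definable it would be closed under surjective bounded morphisms (Goldblatt–Thomason).
The 5-cycle (worlds w0,w1,w2,w3,w4 with w0→w1→w2→w3→w4→w0) is asymmetric. Mapping every world to a single reflexive point • is a surjective bounded morphism, and the reflexive point is not asymmetric (R•• but asymmetry requires ¬R••).
So no modal formula (or set of formulas) defines exactly the asymmetric frames.

No — not modally definable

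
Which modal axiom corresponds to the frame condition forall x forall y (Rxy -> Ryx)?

r → □◇r

The condition is symmetry. The B schema r → □◇r defines it.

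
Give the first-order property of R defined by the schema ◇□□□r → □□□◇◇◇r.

This is a Sahlqvist (Geach-type) schema ◇^1□^3r → □^3◇^3r.
Minimal-valuation argument: fix x; take any y with xR^1y and any z with xR^3z. Set V(r) to the set of worlds R-reachable from y in exactly 3 steps. Then □^3r holds at y, so the antecedent holds at x; validity forces ◇^3r at z, giving a w with zR^3w and yR^3w.
First-order correspondent: ∀x ∀y ∀z ((xRy ∧ xR³z) → ∃w (yR³w ∧ zR³w)).

∀x ∀y ∀z ((xRy ∧ xR³z) → ∃w (yR³w ∧ zR³w))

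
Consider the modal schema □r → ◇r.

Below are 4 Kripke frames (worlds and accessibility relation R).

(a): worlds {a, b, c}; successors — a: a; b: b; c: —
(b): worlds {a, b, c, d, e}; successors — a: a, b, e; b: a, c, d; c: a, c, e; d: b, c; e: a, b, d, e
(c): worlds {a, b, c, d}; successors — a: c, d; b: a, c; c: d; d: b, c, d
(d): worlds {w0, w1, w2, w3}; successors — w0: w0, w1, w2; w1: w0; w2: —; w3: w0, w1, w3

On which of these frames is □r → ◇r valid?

The schema corresponds to seriality: ∀x ∃y Rxy.
(a): fails — world c has no successor.
(b): holds.
(c): holds.
(d): fails — world w2 has no successor.
Valid on: (b), (c).

(b), (c)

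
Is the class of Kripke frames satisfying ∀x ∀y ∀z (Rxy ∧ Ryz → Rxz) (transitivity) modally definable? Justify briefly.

Definable; □r → □□r defines it

This is a Sahlqvist condition; the 4 axiom □r → □□r defines it.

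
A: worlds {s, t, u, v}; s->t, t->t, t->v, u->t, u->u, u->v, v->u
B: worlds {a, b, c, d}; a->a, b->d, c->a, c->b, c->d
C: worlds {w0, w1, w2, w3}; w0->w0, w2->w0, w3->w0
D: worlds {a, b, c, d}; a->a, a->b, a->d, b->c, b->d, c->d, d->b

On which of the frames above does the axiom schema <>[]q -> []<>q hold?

C

Frame correspondent (Sahlqvist): forall x forall y forall z (Rxy & Rxz -> exists w (Ryw & Rzw)) — i.e. convergence.
A: fails — Rtv and Rtt but v and t have no common successor.
B: fails — Rbd and Rbd but d and d have no common successor.
C: condition met.
D: fails — Rab and Rad but b and d have no common successor.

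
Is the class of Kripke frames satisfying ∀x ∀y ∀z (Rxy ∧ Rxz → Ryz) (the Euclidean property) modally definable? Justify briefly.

Yes: it is the Euclidean property, defined by the 5 schema ◇p → □◇p.

Definable; ◇p → □◇p defines it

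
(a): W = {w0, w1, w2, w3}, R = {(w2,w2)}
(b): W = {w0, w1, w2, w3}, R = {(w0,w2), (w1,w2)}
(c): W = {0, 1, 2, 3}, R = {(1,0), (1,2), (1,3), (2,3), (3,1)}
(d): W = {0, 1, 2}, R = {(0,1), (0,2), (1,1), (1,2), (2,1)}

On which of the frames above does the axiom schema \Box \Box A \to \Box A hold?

This is the axiom for density; its first-order frame correspondent is \forall x \forall y (Rxy \to \exists z (Rxz \wedge Rzy)).
(a): holds.
(b): fails — Rw1w2 but no z with Rw1z and Rzw2.
(c): fails — R10 but no z with R1z and Rz0.
(d): holds.

(a), (d)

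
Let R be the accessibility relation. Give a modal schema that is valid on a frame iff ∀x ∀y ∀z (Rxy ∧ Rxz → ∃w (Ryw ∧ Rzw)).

The condition is convergence. The .2 schema ◇□q → □◇q defines it.
Suppose ◇□q→□◇q is valid. Take Rxy, Rxz and set V(q)={w : Ryw}. Then □q at y so ◇□q at x, so □◇q at x, so ◇q at z, giving w with Rzw and Ryw.

◇□q → □◇q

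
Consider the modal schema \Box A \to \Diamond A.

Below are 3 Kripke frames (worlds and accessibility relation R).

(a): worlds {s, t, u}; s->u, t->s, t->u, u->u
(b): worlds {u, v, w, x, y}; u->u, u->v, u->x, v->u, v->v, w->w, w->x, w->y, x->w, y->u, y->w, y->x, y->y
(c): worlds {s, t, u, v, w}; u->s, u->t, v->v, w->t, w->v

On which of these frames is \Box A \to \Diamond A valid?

(a), (b)

The schema corresponds to seriality: \forall x \exists y Rxy.
(a): condition met.
(b): condition met.
(c): fails — world s has no successor.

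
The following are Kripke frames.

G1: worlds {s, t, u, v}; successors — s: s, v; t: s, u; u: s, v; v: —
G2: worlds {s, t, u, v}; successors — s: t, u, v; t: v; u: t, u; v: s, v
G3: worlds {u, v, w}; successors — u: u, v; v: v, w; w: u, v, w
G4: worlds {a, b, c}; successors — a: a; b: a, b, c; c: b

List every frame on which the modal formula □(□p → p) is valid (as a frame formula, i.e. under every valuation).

G3

Frame correspondent (Sahlqvist): ∀x ∀y (Rxy → Ryy) — i.e. shift-reflexivity.
G1: fails — Ruv but not Rvv.
G2: fails — Rut but not Rtt.
G3: satisfies the condition.
G4: fails — Rbc but not Rcc.
Valid on: G3.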